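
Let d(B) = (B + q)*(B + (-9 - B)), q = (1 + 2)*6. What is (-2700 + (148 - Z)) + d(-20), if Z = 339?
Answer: -2873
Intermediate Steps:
q = 18 (q = 3*6 = 18)
d(B) = -162 - 9*B (d(B) = (B + 18)*(B + (-9 - B)) = (18 + B)*(-9) = -162 - 9*B)
(-2700 + (148 - Z)) + d(-20) = (-2700 + (148 - 1*339)) + (-162 - 9*(-20)) = (-2700 + (148 - 339)) + (-162 + 180) = (-2700 - 191) + 18 = -2891 + 18 = -2873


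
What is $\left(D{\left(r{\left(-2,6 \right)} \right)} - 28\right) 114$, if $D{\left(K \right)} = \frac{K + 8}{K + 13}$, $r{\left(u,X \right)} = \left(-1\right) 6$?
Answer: $- \frac{22116}{7} \approx -3159.4$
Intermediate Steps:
$r{\left(u,X \right)} = -6$
$D{\left(K \right)} = \frac{8 + K}{13 + K}$
$\left(D{\left(r{\left(-2,6 \right)} \right)} - 28\right) 114 = \left(\frac{8 - 6}{13 - 6} - 28\right) 114 = \left(\frac{1}{7} \cdot 2 - 28\right) 114 = \left(\frac{2}{7} - 28\right) 114 = \left(- \frac{194}{7}\right) 114 = - \frac{22116}{7}$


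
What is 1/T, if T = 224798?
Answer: 1/224798 ≈ 4.4484e-6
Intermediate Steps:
1/T = 1/224798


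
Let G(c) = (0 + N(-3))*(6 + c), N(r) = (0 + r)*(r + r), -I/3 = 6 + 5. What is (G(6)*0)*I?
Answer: 0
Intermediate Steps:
I = -33 (I = -3*(6 + 5) = -3*11 = -33)
N(r) = 2*r² (N(r) = r*(2*r) = 2*r²)
G(c) = 108 + 18*c (G(c) = (0 + 2*(-3)²)*(6 + c) = (0 + 2*9)*(6 + c) = (0 + 18)*(6 + c) = 18*(6 + c) = 108 + 18*c)
(G(6)*0)*I = ((108 + 18*6)*0)*(-33) = ((108 + 108)*0)*(-33) = (216*0)*(-33) = 0*(-33) = 0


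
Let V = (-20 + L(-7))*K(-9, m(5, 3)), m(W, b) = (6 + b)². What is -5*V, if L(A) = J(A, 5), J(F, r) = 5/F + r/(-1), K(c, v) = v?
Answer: 72900/7 ≈ 10414.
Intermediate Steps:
J(F, r) = -r + 5/F (J(F, r) = 5/F + r*(-1) = 5/F - r = -r + 5/F)
L(A) = -5 + 5/A (L(A) = -1*5 + 5/A = -5 + 5/A)
V = -14580/7 (V = (-20 + (-5 + 5/(-7)))*(6 + 3)² = (-20 + (-5 + 5*(-⅐)))*9² = (-20 + (-5 - 5/7))*81 = (-20 - 40/7)*81 = -180/7*81 = -14580/7 ≈ -2082.9)
-5*V = -5*(-14580/7) = 72900/7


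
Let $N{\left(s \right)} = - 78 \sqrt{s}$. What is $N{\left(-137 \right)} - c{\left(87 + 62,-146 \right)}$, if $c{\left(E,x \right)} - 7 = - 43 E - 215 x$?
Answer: $-24990 - 78 i \sqrt{137} \approx -24990.0 - 912.97 i$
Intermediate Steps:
$c{\left(E,x \right)} = 7 - 215 x - 43 E$ ($c{\left(E,x \right)} = 7 - \left(43 E + 215 x\right) = 7 - 215 x - 43 E$)
$N{\left(-137 \right)} - c{\left(87 + 62,-146 \right)} = - 78 \sqrt{-137} - \left(7 - -31390 - 43 \left(87 + 62\right)\right) = - 78 i \sqrt{137} - \left(7 + 31390 - 6407\right) = - 78 i \sqrt{137} - 24990 = -24990 - 78 i \sqrt{137}$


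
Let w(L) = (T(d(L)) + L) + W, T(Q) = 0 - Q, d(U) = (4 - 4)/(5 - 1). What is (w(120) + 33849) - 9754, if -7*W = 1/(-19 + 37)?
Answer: 3051089/126 ≈ 24215.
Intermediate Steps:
d(U) = 0 (d(U) = 0/4 = 0*(1/4) = 0)
T(Q) = -Q
W = -1/126 (W = -1/(7*(-19 + 37)) = -1/7/18 = -1/7*1/18 = -1/126 ≈ -0.0079365)
w(L) = -1/126 + L (w(L) = (-1*0 + L) - 1/126 = (0 + L) - 1/126 = L - 1/126 = -1/126 + L)
(w(120) + 33849) - 9754 = ((-1/126 + 120) + 33849) - 9754 = (15119/126 + 33849) - 9754 = 4280093/126 - 9754 = 3051089/126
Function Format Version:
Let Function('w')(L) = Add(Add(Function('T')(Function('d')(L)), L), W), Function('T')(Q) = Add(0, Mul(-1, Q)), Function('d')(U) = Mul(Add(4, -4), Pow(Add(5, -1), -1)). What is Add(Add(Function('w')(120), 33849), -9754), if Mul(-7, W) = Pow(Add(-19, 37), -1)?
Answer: Rational(3051089, 126) ≈ 24215.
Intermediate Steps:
Function('d')(U) = 0 (Function('d')(U) = Mul(0, Pow(4, -1)) = Mul(0, Rational(1, 4)) = 0)
Function('T')(Q) = Mul(-1, Q)
W = Rational(-1, 126) (W = Mul(Rational(-1, 7), Pow(Add(-19, 37), -1)) = Mul(Rational(-1, 7), Pow(18, -1)) = Mul(Rational(-1, 7), Rational(1, 18)) = Rational(-1, 126) ≈ -0.0079365)
Function('w')(L) = Add(Rational(-1, 126), L) (Function('w')(L) = Add(Add(Mul(-1, 0), L), Rational(-1, 126)) = Add(Add(0, L), Rational(-1, 126)) = Add(L, Rational(-1, 126)) = Add(Rational(-1, 126), L))
Add(Add(Function('w')(120), 33849), -9754) = Add(Add(Add(Rational(-1, 126), 120), 33849), -9754) = Add(Add(Rational(15119, 126), 33849), -9754) = Add(Rational(4280093, 126), -9754) = Rational(3051089, 126)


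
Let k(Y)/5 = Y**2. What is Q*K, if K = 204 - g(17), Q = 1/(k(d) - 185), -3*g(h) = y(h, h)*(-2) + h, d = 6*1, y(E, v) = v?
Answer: -119/3 ≈ -39.667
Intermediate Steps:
d = 6
g(h) = h/3 (g(h) = -(h*(-2) + h)/3 = -(-2*h + h)/3 = -(-1)*h/3 = h/3)
k(Y) = 5*Y**2
Q = -1/5 (Q = 1/(5*6**2 - 185) = 1/(5*36 - 185) = 1/(180 - 185) = 1/(-5) = -1/5 ≈ -0.20000)
K = 595/3 (K = 204 - 17/3 = 595/3 ≈ 198.33)
Q*K = -1/5*595/3 = -119/3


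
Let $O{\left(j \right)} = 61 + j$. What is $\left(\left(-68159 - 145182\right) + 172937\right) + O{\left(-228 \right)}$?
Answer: $-40571$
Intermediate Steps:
$\left(\left(-68159 - 145182\right) + 172937\right) + O{\left(-228 \right)} = \left(\left(-68159 - 145182\right) + 172937\right) + \left(61 - 228\right) = \left(\left(-68159 - 145182\right) + 172937\right) - 167 = \left(-213341 + 172937\right) - 167 = -40404 - 167 = -40571$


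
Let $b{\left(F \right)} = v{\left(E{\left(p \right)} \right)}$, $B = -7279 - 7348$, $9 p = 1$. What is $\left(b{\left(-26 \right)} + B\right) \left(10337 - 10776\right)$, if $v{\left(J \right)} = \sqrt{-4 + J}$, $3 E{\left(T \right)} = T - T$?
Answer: $6421253 - 878 i \approx 6.4213 \cdot 10^{6} - 878.0 i$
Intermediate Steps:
$p = \frac{1}{9}$ ($p = \frac{1}{9} \cdot 1 = \frac{1}{9} \approx 0.11111$)
$E{\left(T \right)} = 0$ ($E{\left(T \right)} = \frac{T - T}{3} = \frac{1}{3} \cdot 0 = 0$)
$B = -14627$
$b{\left(F \right)} = 2 i$ ($b{\left(F \right)} = \sqrt{-4 + 0} = \sqrt{-4} = 2 i$)
$\left(b{\left(-26 \right)} + B\right) \left(10337 - 10776\right) = \left(2 i - 14627\right) \left(10337 - 10776\right) = \left(-14627 + 2 i\right) \left(-439\right) = 6421253 - 878 i$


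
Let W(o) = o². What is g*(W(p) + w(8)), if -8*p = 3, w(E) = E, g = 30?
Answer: 7815/32 ≈ 244.22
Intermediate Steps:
p = -3/8 (p = -⅛*3 = -3/8 ≈ -0.37500)
g*(W(p) + w(8)) = 30*((-3/8)² + 8) = 30*(9/64 + 8) = 30*(521/64) = 7815/32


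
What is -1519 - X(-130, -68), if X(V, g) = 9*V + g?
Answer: -281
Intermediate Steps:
X(V, g) = g + 9*V
-1519 - X(-130, -68) = -1519 - (-68 + 9*(-130)) = -1519 - (-68 - 1170) = -1519 - 1*(-1238) = -1519 + 1238 = -281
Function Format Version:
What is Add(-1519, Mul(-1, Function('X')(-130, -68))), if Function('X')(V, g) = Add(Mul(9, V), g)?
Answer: -281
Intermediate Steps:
Function('X')(V, g) = Add(g, Mul(9, V))
Add(-1519, Mul(-1, Function('X')(-130, -68))) = Add(-1519, Mul(-1, Add(-68, Mul(9, -130)))) = Add(-1519, Mul(-1, Add(-68, -1170))) = Add(-1519, Mul(-1, -1238)) = Add(-1519, 1238) = -281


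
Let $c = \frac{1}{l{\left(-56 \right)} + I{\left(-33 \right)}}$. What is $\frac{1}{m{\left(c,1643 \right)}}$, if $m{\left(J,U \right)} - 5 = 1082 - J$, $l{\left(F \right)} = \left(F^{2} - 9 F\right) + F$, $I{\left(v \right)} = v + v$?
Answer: $\frac{3518}{3824065} \approx 0.00091996$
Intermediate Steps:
$I{\left(v \right)} = 2 v$
$l{\left(F \right)} = F^{2} - 8 F$
$c = \frac{1}{3518}$ ($c = \frac{1}{- 56 \left(-8 - 56\right) + 2 \left(-33\right)} = \frac{1}{\left(-56\right) \left(-64\right) - 66} = \frac{1}{3584 - 66} = \frac{1}{3518} \approx 0.00028425$)
$m{\left(J,U \right)} = 1087 - J$ ($m{\left(J,U \right)} = 5 - \left(-1082 + J\right) = 1087 - J$)
$\frac{1}{m{\left(c,1643 \right)}} = \frac{1}{1087 - \frac{1}{3518}} = \frac{1}{\frac{3824065}{3518}} = \frac{3518}{3824065}$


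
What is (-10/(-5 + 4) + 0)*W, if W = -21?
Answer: -210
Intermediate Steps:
(-10/(-5 + 4) + 0)*W = (-10/(-5 + 4) + 0)*(-21) = (-10/(-1) + 0)*(-21) = (-1*(-10) + 0)*(-21) = (10 + 0)*(-21) = 10*(-21) = -210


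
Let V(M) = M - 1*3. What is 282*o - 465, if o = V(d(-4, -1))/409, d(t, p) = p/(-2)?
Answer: -190890/409 ≈ -466.72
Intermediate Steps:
d(t, p) = -p/2 (d(t, p) = p*(-1/2) = -p/2)
V(M) = -3 + M (V(M) = M - 3 = -3 + M)
o = -5/818 (o = (-3 - 1/2*(-1))/409 = (-3 + 1/2)*(1/409) = -5/2*1/409 = -5/818 ≈ -0.0061125)
282*o - 465 = 282*(-5/818) - 465 = -705/409 - 465 = -190890/409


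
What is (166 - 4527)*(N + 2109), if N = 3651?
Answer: -25119360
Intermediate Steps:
(166 - 4527)*(N + 2109) = (166 - 4527)*(3651 + 2109) = -4361*5760 = -25119360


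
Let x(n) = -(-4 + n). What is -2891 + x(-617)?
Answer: -2270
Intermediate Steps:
x(n) = 4 - n
-2891 + x(-617) = -2891 + (4 - 1*(-617)) = -2891 + (4 + 617) = -2891 + 621 = -2270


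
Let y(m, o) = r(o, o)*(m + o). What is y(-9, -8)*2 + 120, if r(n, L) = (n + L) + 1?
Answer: 630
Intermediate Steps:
r(n, L) = 1 + L + n (r(n, L) = (L + n) + 1 = 1 + L + n)
y(m, o) = (1 + 2*o)*(m + o) (y(m, o) = (1 + o + o)*(m + o) = (1 + 2*o)*(m + o))
y(-9, -8)*2 + 120 = ((1 + 2*(-8))*(-9 - 8))*2 + 120 = ((1 - 16)*(-17))*2 + 120 = -15*(-17)*2 + 120 = 255*2 + 120 = 510 + 120 = 630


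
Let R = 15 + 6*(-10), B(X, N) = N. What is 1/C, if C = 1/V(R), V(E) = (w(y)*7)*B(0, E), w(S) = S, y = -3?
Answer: 945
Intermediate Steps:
R = -45 (R = 15 - 60 = -45)
V(E) = -21*E (V(E) = (-3*7)*E = -21*E)
C = 1/945 (C = 1/(-21*(-45)) = 1/945 ≈ 0.0010582)
1/C = 1/(1/945) = 945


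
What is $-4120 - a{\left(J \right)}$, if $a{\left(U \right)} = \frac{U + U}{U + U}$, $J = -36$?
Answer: $-4121$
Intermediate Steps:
$a{\left(U \right)} = 1$ ($a{\left(U \right)} = \frac{2 U}{2 U} = 2 U \frac{1}{2 U} = 1$)
$-4120 - a{\left(J \right)} = -4120 - 1 = -4121$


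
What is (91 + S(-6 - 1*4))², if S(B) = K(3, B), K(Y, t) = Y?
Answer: 8836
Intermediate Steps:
S(B) = 3
(91 + S(-6 - 1*4))² = (91 + 3)² = 94² = 8836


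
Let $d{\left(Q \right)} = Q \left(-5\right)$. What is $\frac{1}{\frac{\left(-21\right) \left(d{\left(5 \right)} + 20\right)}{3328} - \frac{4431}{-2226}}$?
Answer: $\frac{176384}{356669} \approx 0.49453$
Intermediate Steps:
$d{\left(Q \right)} = - 5 Q$
$\frac{1}{\frac{\left(-21\right) \left(d{\left(5 \right)} + 20\right)}{3328} - \frac{4431}{-2226}} = \frac{1}{\frac{\left(-21\right) \left(\left(-5\right) 5 + 20\right)}{3328} - \frac{4431}{-2226}} = \frac{1}{- 21 \left(-25 + 20\right) \frac{1}{3328} - - \frac{211}{106}} = \frac{1}{\left(-21\right) \left(-5\right) \frac{1}{3328} + \frac{211}{106}} = \frac{1}{105 \cdot \frac{1}{3328} + \frac{211}{106}} = \frac{1}{\frac{105}{3328} + \frac{211}{106}} = \frac{1}{\frac{356669}{176384}} = \frac{176384}{356669}$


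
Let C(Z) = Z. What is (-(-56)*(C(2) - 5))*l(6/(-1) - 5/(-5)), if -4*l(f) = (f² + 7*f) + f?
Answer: -630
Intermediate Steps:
l(f) = -2*f - f²/4 (l(f) = -((f² + 7*f) + f)/4 = -(f² + 8*f)/4 = -2*f - f²/4)
(-(-56)*(C(2) - 5))*l(6/(-1) - 5/(-5)) = (-(-56)*(2 - 5))*(-(6/(-1) - 5/(-5))*(8 + (6/(-1) - 5/(-5)))/4) = (-(-56)*(-3))*(-(6*(-1) - 5*(-⅕))*(8 + (6*(-1) - 5*(-⅕)))/4) = (-28*6)*(-(-6 + 1)*(8 + (-6 + 1))/4) = -(-42)*(-5)*(8 - 5) = -(-42)*(-5)*3 = -168*15/4 = -630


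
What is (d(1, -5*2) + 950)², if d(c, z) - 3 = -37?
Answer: 839056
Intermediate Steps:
d(c, z) = -34 (d(c, z) = 3 - 37 = -34)
(d(1, -5*2) + 950)² = (-34 + 950)² = 916² = 839056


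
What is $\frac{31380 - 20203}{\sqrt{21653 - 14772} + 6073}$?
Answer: $\frac{67877921}{36874448} - \frac{11177 \sqrt{6881}}{36874448} \approx 1.8156$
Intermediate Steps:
$\frac{31380 - 20203}{\sqrt{21653 - 14772} + 6073} = \frac{11177}{\sqrt{6881} + 6073} = \frac{11177}{6073 + \sqrt{6881}}$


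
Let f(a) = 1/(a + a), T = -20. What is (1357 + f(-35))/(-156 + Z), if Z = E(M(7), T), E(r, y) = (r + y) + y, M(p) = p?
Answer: -31663/4410 ≈ -7.1798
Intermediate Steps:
E(r, y) = r + 2*y
Z = -33 (Z = 7 + 2*(-20) = 7 - 40 = -33)
f(a) = 1/(2*a)
(1357 + f(-35))/(-156 + Z) = (1357 + (½)/(-35))/(-156 - 33) = (1357 + (½)*(-1/35))/(-189) = (1357 - 1/70)*(-1/189) = (94989/70)*(-1/189) = -31663/4410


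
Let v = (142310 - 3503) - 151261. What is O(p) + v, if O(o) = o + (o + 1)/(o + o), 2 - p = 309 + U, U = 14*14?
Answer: -6517120/503 ≈ -12957.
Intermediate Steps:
U = 196
v = -12454 (v = 138807 - 151261 = -12454)
p = -503 (p = 2 - (309 + 196) = 2 - 1*505 = 2 - 505 = -503)
O(o) = o + (1 + o)/(2*o) (O(o) = o + (1 + o)/((2*o)) = o + (1 + o)*(1/(2*o)) = o + (1 + o)/(2*o))
O(p) + v = (½ - 503 + (½)/(-503)) - 12454 = (½ - 503 + (½)*(-1/503)) - 12454 = (½ - 503 - 1/1006) - 12454 = -252758/503 - 12454 = -6517120/503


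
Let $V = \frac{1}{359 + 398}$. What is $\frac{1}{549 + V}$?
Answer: $\frac{757}{415594} \approx 0.0018215$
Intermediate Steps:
$V = \frac{1}{757} \approx 0.001321$
$\frac{1}{549 + V} = \frac{1}{549 + \frac{1}{757}} = \frac{1}{\frac{415594}{757}} = \frac{757}{415594}$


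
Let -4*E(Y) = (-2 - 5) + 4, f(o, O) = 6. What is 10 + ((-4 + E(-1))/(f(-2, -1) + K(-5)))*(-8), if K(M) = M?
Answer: 36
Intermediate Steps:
E(Y) = ¾ (E(Y) = -((-2 - 5) + 4)/4 = -(-7 + 4)/4 = -¼*(-3) = ¾)
10 + ((-4 + E(-1))/(f(-2, -1) + K(-5)))*(-8) = 10 + ((-4 + ¾)/(6 - 5))*(-8) = 10 - 13/4/1*(-8) = 10 - 13/4*1*(-8) = 10 - 13/4*(-8) = 10 + 26 = 36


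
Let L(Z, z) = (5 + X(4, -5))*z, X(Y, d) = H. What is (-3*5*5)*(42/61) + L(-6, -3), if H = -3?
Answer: -3516/61 ≈ -57.639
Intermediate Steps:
X(Y, d) = -3
L(Z, z) = 2*z (L(Z, z) = (5 - 3)*z = 2*z)
(-3*5*5)*(42/61) + L(-6, -3) = (-3*5*5)*(42/61) + 2*(-3) = (-15*5)*(42*(1/61)) - 6 = -75*42/61 - 6 = -3150/61 - 6 = -3516/61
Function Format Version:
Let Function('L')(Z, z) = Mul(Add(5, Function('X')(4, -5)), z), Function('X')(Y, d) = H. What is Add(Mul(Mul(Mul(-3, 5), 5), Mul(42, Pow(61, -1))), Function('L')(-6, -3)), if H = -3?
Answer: Rational(-3516, 61) ≈ -57.639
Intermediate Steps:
Function('X')(Y, d) = -3
Function('L')(Z, z) = Mul(2, z) (Function('L')(Z, z) = Mul(Add(5, -3), z) = Mul(2, z))
Add(Mul(Mul(Mul(-3, 5), 5), Mul(42, Pow(61, -1))), Function('L')(-6, -3)) = Add(Mul(Mul(Mul(-3, 5), 5), Mul(42, Pow(61, -1))), Mul(2, -3)) = Add(Mul(Mul(-15, 5), Mul(42, Rational(1, 61))), -6) = Add(Mul(-75, Rational(42, 61)), -6) = Add(Rational(-3150, 61), -6) = Rational(-3516, 61)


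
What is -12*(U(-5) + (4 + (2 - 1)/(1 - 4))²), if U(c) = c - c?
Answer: -484/3 ≈ -161.33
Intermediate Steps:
U(c) = 0
-12*(U(-5) + (4 + (2 - 1)/(1 - 4))²) = -12*(0 + (4 + (2 - 1)/(1 - 4))²) = -12*(0 + (4 + 1/(-3))²) = -12*(0 + (4 + 1*(-⅓))²) = -12*(0 + (4 - ⅓)²) = -12*(0 + (11/3)²) = -12*(0 + 121/9) = -12*121/9 = -484/3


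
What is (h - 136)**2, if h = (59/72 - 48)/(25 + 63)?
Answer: 748385898649/40144896 ≈ 18642.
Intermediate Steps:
h = -3397/6336 (h = (59*(1/72) - 48)/88 = (59/72 - 48)*(1/88) = -3397/72*1/88 = -3397/6336 ≈ -0.53614)
(h - 136)**2 = (-3397/6336 - 136)**2 = (-865093/6336)**2 = 748385898649/40144896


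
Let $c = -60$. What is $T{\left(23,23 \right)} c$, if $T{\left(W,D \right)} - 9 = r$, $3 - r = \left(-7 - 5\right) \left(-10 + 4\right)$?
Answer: $3600$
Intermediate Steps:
$r = -69$ ($r = 3 - \left(-7 - 5\right) \left(-10 + 4\right) = 3 - \left(-12\right) \left(-6\right) = 3 - 72 = -69$)
$T{\left(W,D \right)} = -60$ ($T{\left(W,D \right)} = 9 - 69 = -60$)
$T{\left(23,23 \right)} c = \left(-60\right) \left(-60\right) = 3600$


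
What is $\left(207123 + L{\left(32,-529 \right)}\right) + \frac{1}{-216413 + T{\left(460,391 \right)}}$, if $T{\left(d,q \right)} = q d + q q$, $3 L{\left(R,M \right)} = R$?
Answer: $\frac{8031815059}{38776} \approx 2.0713 \cdot 10^{5}$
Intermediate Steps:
$L{\left(R,M \right)} = \frac{R}{3}$
$T{\left(d,q \right)} = q^{2} + d q$ ($T{\left(d,q \right)} = d q + q^{2} = q^{2} + d q$)
$\left(207123 + L{\left(32,-529 \right)}\right) + \frac{1}{-216413 + T{\left(460,391 \right)}} = \left(207123 + \frac{1}{3} \cdot 32\right) + \frac{1}{-216413 + 391 \left(460 + 391\right)} = \left(207123 + \frac{32}{3}\right) + \frac{1}{-216413 + 391 \cdot 851} = \frac{621401}{3} + \frac{1}{-216413 + 332741} = \frac{621401}{3} + \frac{1}{116328} = \frac{8031815059}{38776}$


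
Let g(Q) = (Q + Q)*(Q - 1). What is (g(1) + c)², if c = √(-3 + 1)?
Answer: -2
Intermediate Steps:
g(Q) = 2*Q*(-1 + Q) (g(Q) = (2*Q)*(-1 + Q) = 2*Q*(-1 + Q))
c = I*√2 (c = √(-2) = I*√2 ≈ 1.4142*I)
(g(1) + c)² = (2*1*(-1 + 1) + I*√2)² = (2*1*0 + I*√2)² = (0 + I*√2)² = (I*√2)² = -2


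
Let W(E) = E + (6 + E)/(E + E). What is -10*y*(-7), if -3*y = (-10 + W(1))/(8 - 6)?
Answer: 385/6 ≈ 64.167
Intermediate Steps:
W(E) = E + (6 + E)/(2*E) (W(E) = E + (6 + E)/((2*E)) = E + (6 + E)*(1/(2*E)) = E + (6 + E)/(2*E))
y = 11/12 (y = -(-10 + (½ + 1 + 3/1))/(3*(8 - 6)) = -(-10 + (½ + 1 + 3*1))/(3*2) = -(-10 + (½ + 1 + 3))/(3*2) = -(-10 + 9/2)/(3*2) = -(-11)/(6*2) = -⅓*(-11/4) = 11/12 ≈ 0.91667)
-10*y*(-7) = -10*11/12*(-7) = -55/6*(-7) = 385/6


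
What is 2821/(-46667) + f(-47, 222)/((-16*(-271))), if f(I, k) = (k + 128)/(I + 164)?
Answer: -707396851/11837364552 ≈ -0.059760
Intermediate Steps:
f(I, k) = (128 + k)/(164 + I)
2821/(-46667) + f(-47, 222)/((-16*(-271))) = 2821/(-46667) + ((128 + 222)/(164 - 47))/((-16*(-271))) = 2821*(-1/46667) + (350/117)/4336 = -2821/46667 + ((1/117)*350)*(1/4336) = -2821/46667 + (350/117)*(1/4336) = -2821/46667 + 175/253656 = -707396851/11837364552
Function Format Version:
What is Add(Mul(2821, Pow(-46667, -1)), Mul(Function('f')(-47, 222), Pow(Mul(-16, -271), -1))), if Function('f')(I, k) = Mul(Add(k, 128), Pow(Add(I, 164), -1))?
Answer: Rational(-707396851, 11837364552) ≈ -0.059760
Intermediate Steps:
Function('f')(I, k) = Mul(Pow(Add(164, I), -1), Add(128, k)) (Function('f')(I, k) = Mul(Add(128, k), Pow(Add(164, I), -1)) = Mul(Pow(Add(164, I), -1), Add(128, k)))
Add(Mul(2821, Pow(-46667, -1)), Mul(Function('f')(-47, 222), Pow(Mul(-16, -271), -1))) = Add(Mul(2821, Pow(-46667, -1)), Mul(Mul(Pow(Add(164, -47), -1), Add(128, 222)), Pow(Mul(-16, -271), -1))) = Add(Mul(2821, Rational(-1, 46667)), Mul(Mul(Pow(117, -1), 350), Pow(4336, -1))) = Add(Rational(-2821, 46667), Mul(Mul(Rational(1, 117), 350), Rational(1, 4336))) = Add(Rational(-2821, 46667), Mul(Rational(350, 117), Rational(1, 4336))) = Add(Rational(-2821, 46667), Rational(175, 253656)) = Rational(-707396851, 11837364552)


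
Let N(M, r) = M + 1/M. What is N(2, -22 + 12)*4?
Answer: 10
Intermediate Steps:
N(2, -22 + 12)*4 = (2 + 1/2)*4 = (2 + ½)*4 = (5/2)*4 = 10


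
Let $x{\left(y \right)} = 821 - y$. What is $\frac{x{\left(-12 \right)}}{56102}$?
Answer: $\frac{833}{56102} \approx 0.014848$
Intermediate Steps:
$\frac{x{\left(-12 \right)}}{56102} = \frac{821 - -12}{56102} = \left(821 + 12\right) \frac{1}{56102} = 833 \cdot \frac{1}{56102} = \frac{833}{56102}$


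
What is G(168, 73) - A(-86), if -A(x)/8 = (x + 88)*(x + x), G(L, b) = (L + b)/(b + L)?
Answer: -2751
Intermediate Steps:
G(L, b) = 1 (G(L, b) = (L + b)/(L + b) = 1)
A(x) = -16*x*(88 + x) (A(x) = -8*(x + 88)*(x + x) = -8*(88 + x)*2*x = -16*x*(88 + x))
G(168, 73) - A(-86) = 1 - (-16)*(-86)*(88 - 86) = 1 - (-16)*(-86)*2 = 1 - 1*2752 = 1 - 2752 = -2751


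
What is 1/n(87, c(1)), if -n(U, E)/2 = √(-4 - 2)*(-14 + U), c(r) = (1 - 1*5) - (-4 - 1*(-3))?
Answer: I*√6/876 ≈ 0.0027962*I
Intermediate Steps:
c(r) = -3 (c(r) = (1 - 5) - (-4 + 3) = -4 - 1*(-1) = -4 + 1 = -3)
n(U, E) = -2*I*√6*(-14 + U) (n(U, E) = -2*√(-4 - 2)*(-14 + U) = -2*√(-6)*(-14 + U) = -2*I*√6*(-14 + U))
1/n(87, c(1)) = 1/(2*I*√6*(14 - 1*87)) = 1/(2*I*√6*(14 - 87)) = 1/(2*I*√6*(-73)) = 1/(-146*I*√6) = I*√6/876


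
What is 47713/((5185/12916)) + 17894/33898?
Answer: 614415053511/5169445 ≈ 1.1886e+5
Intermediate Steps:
47713/((5185/12916)) + 17894/33898 = 47713/((5185*(1/12916))) + 17894*(1/33898) = 47713/(5185/12916) + 8947/16949 = 47713*(12916/5185) + 8947/16949 = 616261108/5185 + 8947/16949 = 614415053511/5169445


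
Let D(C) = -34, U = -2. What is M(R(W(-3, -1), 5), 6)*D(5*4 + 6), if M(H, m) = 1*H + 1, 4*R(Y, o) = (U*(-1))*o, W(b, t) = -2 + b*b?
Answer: -119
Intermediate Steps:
W(b, t) = -2 + b**2
R(Y, o) = o/2 (R(Y, o) = ((-2*(-1))*o)/4 = (2*o)/4 = o/2)
M(H, m) = 1 + H (M(H, m) = H + 1 = 1 + H)
M(R(W(-3, -1), 5), 6)*D(5*4 + 6) = (1 + (1/2)*5)*(-34) = (1 + 5/2)*(-34) = (7/2)*(-34) = -119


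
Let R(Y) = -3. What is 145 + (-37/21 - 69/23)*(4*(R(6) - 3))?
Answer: 1815/7 ≈ 259.29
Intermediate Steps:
145 + (-37/21 - 69/23)*(4*(R(6) - 3)) = 145 + (-37/21 - 69/23)*(4*(-3 - 3)) = 145 + (-37*1/21 - 69*1/23)*(4*(-6)) = 145 + (-37/21 - 3)*(-24) = 145 - 100/21*(-24) = 145 + 800/7 = 1815/7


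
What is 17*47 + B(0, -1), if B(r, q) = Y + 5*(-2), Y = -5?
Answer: 784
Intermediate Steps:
B(r, q) = -15 (B(r, q) = -5 + 5*(-2) = -5 - 10 = -15)
17*47 + B(0, -1) = 17*47 - 15 = 799 - 15 = 784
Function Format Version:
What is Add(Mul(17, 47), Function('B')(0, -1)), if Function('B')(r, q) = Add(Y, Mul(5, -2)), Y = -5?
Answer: 784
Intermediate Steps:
Function('B')(r, q) = -15 (Function('B')(r, q) = Add(-5, Mul(5, -2)) = Add(-5, -10) = -15)
Add(Mul(17, 47), Function('B')(0, -1)) = Add(Mul(17, 47), -15) = Add(799, -15) = 784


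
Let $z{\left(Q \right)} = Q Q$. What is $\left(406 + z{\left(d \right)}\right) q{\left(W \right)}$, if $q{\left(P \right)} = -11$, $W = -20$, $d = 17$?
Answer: $-7645$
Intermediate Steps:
$z{\left(Q \right)} = Q^{2}$
$\left(406 + z{\left(d \right)}\right) q{\left(W \right)} = \left(406 + 17^{2}\right) \left(-11\right) = \left(406 + 289\right) \left(-11\right) = 695 \left(-11\right) = -7645$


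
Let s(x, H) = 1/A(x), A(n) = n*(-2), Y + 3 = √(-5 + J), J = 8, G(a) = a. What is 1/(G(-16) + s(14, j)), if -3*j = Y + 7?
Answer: -28/449 ≈ -0.062361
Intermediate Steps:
Y = -3 + √3 (Y = -3 + √(-5 + 8) = -3 + √3 ≈ -1.2680)
A(n) = -2*n
j = -4/3 - √3/3 (j = -((-3 + √3) + 7)/3 = -(4 + √3)/3 = -4/3 - √3/3 ≈ -1.9107)
s(x, H) = -1/(2*x) (s(x, H) = 1/(-2*x) = -1/(2*x))
1/(G(-16) + s(14, j)) = 1/(-16 - ½/14) = 1/(-16 - ½*1/14) = 1/(-16 - 1/28) = 1/(-449/28) = -28/449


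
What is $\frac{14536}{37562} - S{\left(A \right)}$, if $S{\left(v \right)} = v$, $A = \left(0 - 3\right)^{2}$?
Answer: $- \frac{161761}{18781} \approx -8.613$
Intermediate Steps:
$A = 9$ ($A = \left(-3\right)^{2} = 9$)
$\frac{14536}{37562} - S{\left(A \right)} = \frac{14536}{37562} - 9 = 14536 \cdot \frac{1}{37562} - 9 = \frac{7268}{18781} - 9 = - \frac{161761}{18781}$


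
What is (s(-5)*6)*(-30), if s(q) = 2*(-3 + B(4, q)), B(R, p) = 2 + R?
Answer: -1080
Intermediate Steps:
s(q) = 6 (s(q) = 2*(-3 + (2 + 4)) = 2*(-3 + 6) = 2*3 = 6)
(s(-5)*6)*(-30) = (6*6)*(-30) = 36*(-30) = -1080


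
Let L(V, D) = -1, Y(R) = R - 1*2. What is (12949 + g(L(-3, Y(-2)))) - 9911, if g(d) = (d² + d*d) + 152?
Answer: 3192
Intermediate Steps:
Y(R) = -2 + R (Y(R) = R - 2 = -2 + R)
g(d) = 152 + 2*d² (g(d) = (d² + d²) + 152 = 2*d² + 152 = 152 + 2*d²)
(12949 + g(L(-3, Y(-2)))) - 9911 = (12949 + (152 + 2*(-1)²)) - 9911 = (12949 + (152 + 2*1)) - 9911 = (12949 + (152 + 2)) - 9911 = (12949 + 154) - 9911 = 13103 - 9911 = 3192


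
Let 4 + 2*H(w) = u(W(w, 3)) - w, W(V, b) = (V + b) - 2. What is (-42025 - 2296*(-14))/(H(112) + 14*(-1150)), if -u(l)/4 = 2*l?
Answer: 9881/16610 ≈ 0.59488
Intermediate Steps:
W(V, b) = -2 + V + b
u(l) = -8*l
H(w) = -6 - 9*w/2 (H(w) = -2 + (-8*(-2 + w + 3) - w)/2 = -2 + (-8*(1 + w) - w)/2 = -2 + ((-8 - 8*w) - w)/2 = -2 + (-8 - 9*w)/2 = -2 + (-4 - 9*w/2) = -6 - 9*w/2)
(-42025 - 2296*(-14))/(H(112) + 14*(-1150)) = (-42025 - 2296*(-14))/((-6 - 9/2*112) + 14*(-1150)) = (-42025 + 32144)/((-6 - 504) - 16100) = -9881/(-510 - 16100) = -9881/(-16610) = -9881*(-1/16610) = 9881/16610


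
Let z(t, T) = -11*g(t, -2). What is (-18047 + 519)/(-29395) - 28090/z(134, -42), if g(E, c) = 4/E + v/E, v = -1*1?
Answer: 110645122124/970035 ≈ 1.1406e+5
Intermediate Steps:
v = -1
g(E, c) = 3/E (g(E, c) = 4/E - 1/E = 3/E)
z(t, T) = -33/t
(-18047 + 519)/(-29395) - 28090/z(134, -42) = (-18047 + 519)/(-29395) - 28090/((-33/134)) = -17528*(-1/29395) - 28090/((-33*1/134)) = 17528/29395 - 28090/(-33/134) = 17528/29395 - 28090*(-134/33) = 17528/29395 + 3764060/33 = 110645122124/970035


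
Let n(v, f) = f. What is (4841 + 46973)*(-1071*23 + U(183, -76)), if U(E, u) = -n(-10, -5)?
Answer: -1276075192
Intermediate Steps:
U(E, u) = 5 (U(E, u) = -1*(-5) = 5)
(4841 + 46973)*(-1071*23 + U(183, -76)) = (4841 + 46973)*(-1071*23 + 5) = 51814*(-24633 + 5) = 51814*(-24628) = -1276075192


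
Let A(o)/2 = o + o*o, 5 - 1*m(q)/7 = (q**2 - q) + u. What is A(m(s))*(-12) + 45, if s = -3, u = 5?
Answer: -167283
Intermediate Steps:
m(q) = -7*q**2 + 7*q (m(q) = 35 - 7*((q**2 - q) + 5) = 35 - 7*(5 + q**2 - q) = 35 + (-35 - 7*q**2 + 7*q) = -7*q**2 + 7*q)
A(o) = 2*o + 2*o**2 (A(o) = 2*(o + o*o) = 2*(o + o**2) = 2*o + 2*o**2)
A(m(s))*(-12) + 45 = (2*(7*(-3)*(1 - 1*(-3)))*(1 + 7*(-3)*(1 - 1*(-3))))*(-12) + 45 = (2*(7*(-3)*(1 + 3))*(1 + 7*(-3)*(1 + 3)))*(-12) + 45 = (2*(7*(-3)*4)*(1 + 7*(-3)*4))*(-12) + 45 = (2*(-84)*(1 - 84))*(-12) + 45 = (2*(-84)*(-83))*(-12) + 45 = 13944*(-12) + 45 = -167328 + 45 = -167283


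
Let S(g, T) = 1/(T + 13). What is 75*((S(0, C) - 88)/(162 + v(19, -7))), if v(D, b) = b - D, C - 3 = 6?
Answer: -145125/2992 ≈ -48.504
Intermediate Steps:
C = 9 (C = 3 + 6 = 9)
S(g, T) = 1/(13 + T)
75*((S(0, C) - 88)/(162 + v(19, -7))) = 75*((1/(13 + 9) - 88)/(162 + (-7 - 1*19))) = 75*((1/22 - 88)/(162 + (-7 - 19))) = 75*((1/22 - 88)/(162 - 26)) = 75*(-1935/22/136) = 75*(-1935/22*1/136) = 75*(-1935/2992) = -145125/2992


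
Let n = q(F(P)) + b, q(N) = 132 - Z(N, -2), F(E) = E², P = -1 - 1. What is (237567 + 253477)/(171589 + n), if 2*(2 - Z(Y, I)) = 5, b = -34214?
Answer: 982088/275015 ≈ 3.5710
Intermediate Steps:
Z(Y, I) = -½ (Z(Y, I) = 2 - ½*5 = 2 - 5/2 = -½)
P = -2
q(N) = 265/2 (q(N) = 132 - 1*(-½) = 132 + ½ = 265/2)
n = -68163/2 (n = 265/2 - 34214 = -68163/2 ≈ -34082.)
(237567 + 253477)/(171589 + n) = (237567 + 253477)/(171589 - 68163/2) = 491044/(275015/2) = 491044*(2/275015) = 982088/275015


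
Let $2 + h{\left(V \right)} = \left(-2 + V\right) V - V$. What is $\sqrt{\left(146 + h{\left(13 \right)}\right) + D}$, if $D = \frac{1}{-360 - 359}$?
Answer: $\frac{31 \sqrt{147395}}{719} \approx 16.553$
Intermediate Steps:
$D = - \frac{1}{719}$ ($D = \frac{1}{-719} = - \frac{1}{719} \approx -0.0013908$)
$h{\left(V \right)} = -2 - V + V \left(-2 + V\right)$ ($h{\left(V \right)} = -2 + \left(\left(-2 + V\right) V - V\right) = -2 + \left(V \left(-2 + V\right) - V\right) = -2 + \left(- V + V \left(-2 + V\right)\right) = -2 - V + V \left(-2 + V\right)$)
$\sqrt{\left(146 + h{\left(13 \right)}\right) + D} = \sqrt{\left(146 - \left(41 - 169\right)\right) - \frac{1}{719}} = \sqrt{\left(146 - -128\right) - \frac{1}{719}} = \sqrt{\left(146 + 128\right) - \frac{1}{719}} = \sqrt{274 - \frac{1}{719}} = \sqrt{\frac{197005}{719}} = \frac{31 \sqrt{147395}}{719}$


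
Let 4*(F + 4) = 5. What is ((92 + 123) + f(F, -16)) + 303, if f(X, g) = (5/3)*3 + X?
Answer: 2081/4 ≈ 520.25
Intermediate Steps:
F = -11/4 (F = -4 + (¼)*5 = -4 + 5/4 = -11/4 ≈ -2.7500)
f(X, g) = 5 + X (f(X, g) = (5*(⅓))*3 + X = (5/3)*3 + X = 5 + X)
((92 + 123) + f(F, -16)) + 303 = ((92 + 123) + (5 - 11/4)) + 303 = (215 + 9/4) + 303 = 869/4 + 303 = 2081/4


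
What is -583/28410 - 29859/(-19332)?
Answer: 46501313/30512340 ≈ 1.5240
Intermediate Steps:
-583/28410 - 29859/(-19332) = -583*1/28410 - 29859*(-1/19332) = -583/28410 + 9953/6444 = 46501313/30512340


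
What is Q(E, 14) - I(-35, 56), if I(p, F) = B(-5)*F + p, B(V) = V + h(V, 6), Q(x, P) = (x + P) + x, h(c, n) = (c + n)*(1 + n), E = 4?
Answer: -55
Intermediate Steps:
h(c, n) = (1 + n)*(c + n)
Q(x, P) = P + 2*x (Q(x, P) = (P + x) + x = P + 2*x)
B(V) = 42 + 8*V (B(V) = V + (V + 6 + 6² + V*6) = V + (V + 6 + 36 + 6*V) = V + (42 + 7*V) = 42 + 8*V)
I(p, F) = p + 2*F (I(p, F) = (42 + 8*(-5))*F + p = (42 - 40)*F + p = 2*F + p = p + 2*F)
Q(E, 14) - I(-35, 56) = (14 + 2*4) - (-35 + 2*56) = (14 + 8) - (-35 + 112) = 22 - 1*77 = 22 - 77 = -55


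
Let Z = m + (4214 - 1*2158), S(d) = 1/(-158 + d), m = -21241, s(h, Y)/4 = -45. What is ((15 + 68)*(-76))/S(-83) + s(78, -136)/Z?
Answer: 1944371624/1279 ≈ 1.5202e+6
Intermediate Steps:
s(h, Y) = -180 (s(h, Y) = 4*(-45) = -180)
Z = -19185 (Z = -21241 + (4214 - 1*2158) = -21241 + (4214 - 2158) = -21241 + 2056 = -19185)
((15 + 68)*(-76))/S(-83) + s(78, -136)/Z = ((15 + 68)*(-76))/(1/(-158 - 83)) - 180/(-19185) = (83*(-76))/(1/(-241)) - 180*(-1/19185) = -6308/(-1/241) + 12/1279 = -6308*(-241) + 12/1279 = 1520228 + 12/1279 = 1944371624/1279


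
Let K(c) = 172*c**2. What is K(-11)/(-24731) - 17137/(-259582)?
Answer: -4978605437/6419722442 ≈ -0.77552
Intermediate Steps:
K(-11)/(-24731) - 17137/(-259582) = (172*(-11)**2)/(-24731) - 17137/(-259582) = (172*121)*(-1/24731) - 17137*(-1/259582) = 20812*(-1/24731) + 17137/259582 = -20812/24731 + 17137/259582 = -4978605437/6419722442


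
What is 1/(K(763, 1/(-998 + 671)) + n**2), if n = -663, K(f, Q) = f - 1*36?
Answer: 1/440296 ≈ 2.2712e-6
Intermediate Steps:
K(f, Q) = -36 + f (K(f, Q) = f - 36 = -36 + f)
1/(K(763, 1/(-998 + 671)) + n**2) = 1/((-36 + 763) + (-663)**2) = 1/(727 + 439569) = 1/440296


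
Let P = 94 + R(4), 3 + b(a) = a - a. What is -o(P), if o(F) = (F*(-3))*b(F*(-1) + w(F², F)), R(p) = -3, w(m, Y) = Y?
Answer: -819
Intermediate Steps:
b(a) = -3 (b(a) = -3 + (a - a) = -3 + 0 = -3)
P = 91 (P = 94 - 3 = 91)
o(F) = 9*F (o(F) = (F*(-3))*(-3) = -3*F*(-3) = 9*F)
-o(P) = -9*91 = -1*819 = -819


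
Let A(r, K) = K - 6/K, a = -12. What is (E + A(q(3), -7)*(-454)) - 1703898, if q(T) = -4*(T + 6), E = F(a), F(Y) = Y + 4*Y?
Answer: -11908184/7 ≈ -1.7012e+6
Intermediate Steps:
F(Y) = 5*Y
E = -60 (E = 5*(-12) = -60)
q(T) = -24 - 4*T (q(T) = -4*(6 + T) = -24 - 4*T)
A(r, K) = K - 6/K
(E + A(q(3), -7)*(-454)) - 1703898 = (-60 + (-7 - 6/(-7))*(-454)) - 1703898 = (-60 + (-7 - 6*(-⅐))*(-454)) - 1703898 = (-60 + (-7 + 6/7)*(-454)) - 1703898 = (-60 - 43/7*(-454)) - 1703898 = (-60 + 19522/7) - 1703898 = 19102/7 - 1703898 = -11908184/7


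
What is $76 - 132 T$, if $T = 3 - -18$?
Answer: $-2696$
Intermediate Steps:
$T = 21$ ($T = 3 + 18 = 21$)
$76 - 132 T = 76 - 2772 = -2696$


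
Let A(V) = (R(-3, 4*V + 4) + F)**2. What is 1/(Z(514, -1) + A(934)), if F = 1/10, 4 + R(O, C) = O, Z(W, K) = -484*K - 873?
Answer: -100/34139 ≈ -0.0029292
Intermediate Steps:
Z(W, K) = -873 - 484*K
R(O, C) = -4 + O
F = 1/10 (F = 1*(1/10) = 1/10 ≈ 0.10000)
A(V) = 4761/100 (A(V) = ((-4 - 3) + 1/10)**2 = (-7 + 1/10)**2 = (-69/10)**2 = 4761/100)
1/(Z(514, -1) + A(934)) = 1/((-873 - 484*(-1)) + 4761/100) = 1/((-873 + 484) + 4761/100) = 1/(-389 + 4761/100) = 1/(-34139/100) = -100/34139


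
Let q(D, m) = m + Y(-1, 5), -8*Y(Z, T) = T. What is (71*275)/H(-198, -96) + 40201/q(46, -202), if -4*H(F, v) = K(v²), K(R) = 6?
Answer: -64264874/4863 ≈ -13215.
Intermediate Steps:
Y(Z, T) = -T/8
H(F, v) = -3/2 (H(F, v) = -¼*6 = -3/2)
q(D, m) = -5/8 + m (q(D, m) = m - ⅛*5 = m - 5/8 = -5/8 + m)
(71*275)/H(-198, -96) + 40201/q(46, -202) = (71*275)/(-3/2) + 40201/(-5/8 - 202) = 19525*(-⅔) + 40201/(-1621/8) = -39050/3 + 40201*(-8/1621) = -39050/3 - 321608/1621 = -64264874/4863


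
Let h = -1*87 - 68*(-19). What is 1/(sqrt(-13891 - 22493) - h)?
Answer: -1205/1488409 - 4*I*sqrt(2274)/1488409 ≈ -0.00080959 - 0.00012815*I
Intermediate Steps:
h = 1205 (h = -87 + 1292 = 1205)
1/(sqrt(-13891 - 22493) - h) = 1/(sqrt(-13891 - 22493) - 1*1205) = 1/(sqrt(-36384) - 1205) = 1/(4*I*sqrt(2274) - 1205) = 1/(-1205 + 4*I*sqrt(2274))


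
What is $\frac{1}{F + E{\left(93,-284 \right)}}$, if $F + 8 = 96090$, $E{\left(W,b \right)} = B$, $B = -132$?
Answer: $\frac{1}{95950} \approx 1.0422 \cdot 10^{-5}$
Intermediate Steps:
$E{\left(W,b \right)} = -132$
$F = 96082$ ($F = -8 + 96090 = 96082$)
$\frac{1}{F + E{\left(93,-284 \right)}} = \frac{1}{96082 - 132} = \frac{1}{95950}$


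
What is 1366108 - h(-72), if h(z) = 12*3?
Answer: 1366072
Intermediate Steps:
h(z) = 36
1366108 - h(-72) = 1366108 - 1*36 = 1366108 - 36 = 1366072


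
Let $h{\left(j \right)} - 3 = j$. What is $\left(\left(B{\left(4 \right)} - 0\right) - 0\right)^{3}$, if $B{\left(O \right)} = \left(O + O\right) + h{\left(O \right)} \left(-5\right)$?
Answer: $-19683$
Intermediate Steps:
$h{\left(j \right)} = 3 + j$
$B{\left(O \right)} = -15 - 3 O$ ($B{\left(O \right)} = \left(O + O\right) + \left(3 + O\right) \left(-5\right) = 2 O - \left(15 + 5 O\right) = -15 - 3 O$)
$\left(\left(B{\left(4 \right)} - 0\right) - 0\right)^{3} = \left(\left(\left(-15 - 12\right) - 0\right) - 0\right)^{3} = \left(\left(\left(-15 - 12\right) + 0\right) + 0\right)^{3} = \left(\left(-27 + 0\right) + 0\right)^{3} = \left(-27 + 0\right)^{3} = \left(-27\right)^{3} = -19683$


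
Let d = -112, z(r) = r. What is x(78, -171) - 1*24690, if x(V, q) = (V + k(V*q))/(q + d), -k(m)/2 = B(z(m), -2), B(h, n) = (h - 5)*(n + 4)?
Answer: -7040720/283 ≈ -24879.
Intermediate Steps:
B(h, n) = (-5 + h)*(4 + n)
k(m) = 20 - 4*m (k(m) = -2*(-20 - 5*(-2) + 4*m + m*(-2)) = -2*(-20 + 10 + 4*m - 2*m) = -2*(-10 + 2*m) = 20 - 4*m)
x(V, q) = (20 + V - 4*V*q)/(-112 + q) (x(V, q) = (V + (20 - 4*V*q))/(q - 112) = (V + (20 - 4*V*q))/(-112 + q) = (20 + V - 4*V*q)/(-112 + q))
x(78, -171) - 1*24690 = (20 + 78 - 4*78*(-171))/(-112 - 171) - 1*24690 = (20 + 78 + 53352)/(-283) - 24690 = -1/283*53450 - 24690 = -53450/283 - 24690 = -7040720/283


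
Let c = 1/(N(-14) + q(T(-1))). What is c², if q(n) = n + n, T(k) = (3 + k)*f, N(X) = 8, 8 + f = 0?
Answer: 1/576 ≈ 0.0017361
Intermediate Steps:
f = -8 (f = -8 + 0 = -8)
T(k) = -24 - 8*k (T(k) = (3 + k)*(-8) = -24 - 8*k)
q(n) = 2*n
c = -1/24 (c = 1/(8 + 2*(-24 - 8*(-1))) = 1/(8 + 2*(-24 + 8)) = 1/(8 + 2*(-16)) = 1/(8 - 32) = 1/(-24) = -1/24 ≈ -0.041667)
c² = (-1/24)² = 1/576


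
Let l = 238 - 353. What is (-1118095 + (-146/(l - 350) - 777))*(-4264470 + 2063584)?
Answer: 1145066698745924/465 ≈ 2.4625e+12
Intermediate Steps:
l = -115
(-1118095 + (-146/(l - 350) - 777))*(-4264470 + 2063584) = (-1118095 + (-146/(-115 - 350) - 777))*(-4264470 + 2063584) = (-1118095 + (-146/(-465) - 777))*(-2200886) = (-1118095 + (-1/465*(-146) - 777))*(-2200886) = (-1118095 + (146/465 - 777))*(-2200886) = (-1118095 - 361159/465)*(-2200886) = -520275334/465*(-2200886) = 1145066698745924/465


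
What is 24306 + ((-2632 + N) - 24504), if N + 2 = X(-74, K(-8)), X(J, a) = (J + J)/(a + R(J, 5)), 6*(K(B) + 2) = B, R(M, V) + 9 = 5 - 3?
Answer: -87348/31 ≈ -2817.7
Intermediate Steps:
R(M, V) = -7 (R(M, V) = -9 + (5 - 3) = -9 + 2 = -7)
K(B) = -2 + B/6
X(J, a) = 2*J/(-7 + a) (X(J, a) = (J + J)/(a - 7) = (2*J)/(-7 + a) = 2*J/(-7 + a))
N = 382/31 (N = -2 + 2*(-74)/(-7 + (-2 + (⅙)*(-8))) = -2 + 2*(-74)/(-7 + (-2 - 4/3)) = -2 + 2*(-74)/(-7 - 10/3) = -2 + 2*(-74)/(-31/3) = -2 + 2*(-74)*(-3/31) = -2 + 444/31 = 382/31 ≈ 12.323)
24306 + ((-2632 + N) - 24504) = 24306 + ((-2632 + 382/31) - 24504) = 24306 + (-81210/31 - 24504) = 24306 - 840834/31 = -87348/31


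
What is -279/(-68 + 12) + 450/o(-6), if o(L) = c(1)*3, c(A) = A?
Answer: 8679/56 ≈ 154.98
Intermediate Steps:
o(L) = 3 (o(L) = 1*3 = 3)
-279/(-68 + 12) + 450/o(-6) = -279/(-68 + 12) + 450/3 = -279/(-56) + 450*(⅓) = -279*(-1/56) + 150 = 279/56 + 150 = 8679/56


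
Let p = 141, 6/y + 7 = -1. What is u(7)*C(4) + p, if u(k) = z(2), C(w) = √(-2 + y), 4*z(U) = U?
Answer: 141 + I*√11/4 ≈ 141.0 + 0.82916*I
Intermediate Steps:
y = -¾ (y = 6/(-7 - 1) = 6/(-8) = 6*(-⅛) = -¾ ≈ -0.75000)
z(U) = U/4
C(w) = I*√11/2 (C(w) = √(-2 - ¾) = √(-11/4) = I*√11/2)
u(k) = ½ (u(k) = (¼)*2 = ½)
u(7)*C(4) + p = (I*√11/2)/2 + 141 = I*√11/4 + 141 = 141 + I*√11/4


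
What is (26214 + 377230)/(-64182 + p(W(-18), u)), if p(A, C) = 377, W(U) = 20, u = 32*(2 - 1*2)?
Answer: -403444/63805 ≈ -6.3231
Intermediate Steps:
u = 0 (u = 32*(2 - 2) = 32*0 = 0)
(26214 + 377230)/(-64182 + p(W(-18), u)) = (26214 + 377230)/(-64182 + 377) = 403444/(-63805) = 403444*(-1/63805) = -403444/63805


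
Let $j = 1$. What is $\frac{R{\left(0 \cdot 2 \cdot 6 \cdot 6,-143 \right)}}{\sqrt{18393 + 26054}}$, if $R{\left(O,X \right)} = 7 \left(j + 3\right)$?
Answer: $\frac{28 \sqrt{263}}{3419} \approx 0.13281$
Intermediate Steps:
$R{\left(O,X \right)} = 28$ ($R{\left(O,X \right)} = 7 \left(1 + 3\right) = 7 \cdot 4 = 28$)
$\frac{R{\left(0 \cdot 2 \cdot 6 \cdot 6,-143 \right)}}{\sqrt{18393 + 26054}} = \frac{28}{\sqrt{18393 + 26054}} = \frac{28}{\sqrt{44447}} = \frac{28}{13 \sqrt{263}} = 28 \frac{\sqrt{263}}{3419} = \frac{28 \sqrt{263}}{3419}$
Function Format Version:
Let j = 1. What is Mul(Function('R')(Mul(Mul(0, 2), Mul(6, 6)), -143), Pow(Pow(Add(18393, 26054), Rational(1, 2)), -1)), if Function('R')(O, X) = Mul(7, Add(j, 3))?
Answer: Mul(Rational(28, 3419), Pow(263, Rational(1, 2))) ≈ 0.13281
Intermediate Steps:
Function('R')(O, X) = 28 (Function('R')(O, X) = Mul(7, Add(1, 3)) = Mul(7, 4) = 28)
Mul(Function('R')(Mul(Mul(0, 2), Mul(6, 6)), -143), Pow(Pow(Add(18393, 26054), Rational(1, 2)), -1)) = Mul(28, Pow(Pow(Add(18393, 26054), Rational(1, 2)), -1)) = Mul(28, Pow(Pow(44447, Rational(1, 2)), -1)) = Mul(28, Pow(Mul(13, Pow(263, Rational(1, 2))), -1)) = Mul(28, Mul(Rational(1, 3419), Pow(263, Rational(1, 2)))) = Mul(Rational(28, 3419), Pow(263, Rational(1, 2)))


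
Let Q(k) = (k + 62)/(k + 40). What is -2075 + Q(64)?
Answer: -107837/52 ≈ -2073.8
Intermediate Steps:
Q(k) = (62 + k)/(40 + k)
-2075 + Q(64) = -2075 + (62 + 64)/(40 + 64) = -2075 + 126/104 = -2075 + (1/104)*126 = -2075 + 63/52 = -107837/52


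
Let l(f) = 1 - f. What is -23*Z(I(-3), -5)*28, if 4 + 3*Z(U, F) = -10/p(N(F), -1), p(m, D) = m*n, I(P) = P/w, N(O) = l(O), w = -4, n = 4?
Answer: 8533/9 ≈ 948.11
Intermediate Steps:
N(O) = 1 - O
I(P) = -P/4 (I(P) = P/(-4) = P*(-1/4) = -P/4)
p(m, D) = 4*m (p(m, D) = m*4 = 4*m)
Z(U, F) = -4/3 - 10/(3*(4 - 4*F)) (Z(U, F) = -4/3 + (-10*1/(4*(1 - F)))/3 = -4/3 + (-10/(4 - 4*F))/3 = -4/3 - 10/(3*(4 - 4*F)))
-23*Z(I(-3), -5)*28 = -23*(13 - 8*(-5))/(6*(-1 - 5))*28 = -23*(13 + 40)/(6*(-6))*28 = -23*(-1)*53/(6*6)*28 = -23*(-53/36)*28 = (1219/36)*28 = 8533/9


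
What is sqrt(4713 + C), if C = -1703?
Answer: sqrt(3010) ≈ 54.863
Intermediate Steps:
sqrt(4713 + C) = sqrt(4713 - 1703) = sqrt(3010)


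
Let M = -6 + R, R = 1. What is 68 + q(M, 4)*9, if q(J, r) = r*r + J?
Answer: 167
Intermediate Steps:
M = -5 (M = -6 + 1 = -5)
q(J, r) = J + r² (q(J, r) = r² + J = J + r²)
68 + q(M, 4)*9 = 68 + (-5 + 4²)*9 = 68 + (-5 + 16)*9 = 68 + 11*9 = 68 + 99 = 167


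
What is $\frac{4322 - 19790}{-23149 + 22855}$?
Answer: $\frac{2578}{49} \approx 52.612$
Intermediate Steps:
$\frac{4322 - 19790}{-23149 + 22855} = - \frac{15468}{-294} = \left(-15468\right) \left(- \frac{1}{294}\right) = \frac{2578}{49}$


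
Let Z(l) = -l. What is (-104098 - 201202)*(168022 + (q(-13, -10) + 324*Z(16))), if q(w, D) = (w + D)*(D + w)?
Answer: -49875945100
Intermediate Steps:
q(w, D) = (D + w)² (q(w, D) = (D + w)*(D + w) = (D + w)²)
(-104098 - 201202)*(168022 + (q(-13, -10) + 324*Z(16))) = (-104098 - 201202)*(168022 + ((-10 - 13)² + 324*(-1*16))) = -305300*(168022 + ((-23)² + 324*(-16))) = -305300*(168022 + (529 - 5184)) = -305300*(168022 - 4655) = -305300*163367 = -49875945100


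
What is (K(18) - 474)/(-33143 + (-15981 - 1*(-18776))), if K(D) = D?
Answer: 38/2529 ≈ 0.015026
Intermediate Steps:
(K(18) - 474)/(-33143 + (-15981 - 1*(-18776))) = (18 - 474)/(-33143 + (-15981 - 1*(-18776))) = -456/(-33143 + (-15981 + 18776)) = -456/(-33143 + 2795) = -456/(-30348) = -456*(-1/30348) = 38/2529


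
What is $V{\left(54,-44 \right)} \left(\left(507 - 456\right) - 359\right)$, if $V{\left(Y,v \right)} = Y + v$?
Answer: $-3080$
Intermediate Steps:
$V{\left(54,-44 \right)} \left(\left(507 - 456\right) - 359\right) = \left(54 - 44\right) \left(\left(507 - 456\right) - 359\right) = 10 \left(51 - 359\right) = 10 \left(-308\right) = -3080$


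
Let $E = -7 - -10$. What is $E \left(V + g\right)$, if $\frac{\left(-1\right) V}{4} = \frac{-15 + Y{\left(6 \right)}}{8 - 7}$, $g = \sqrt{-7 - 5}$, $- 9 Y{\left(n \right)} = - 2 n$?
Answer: $164 + 6 i \sqrt{3} \approx 164.0 + 10.392 i$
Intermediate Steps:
$Y{\left(n \right)} = \frac{2 n}{9}$ ($Y{\left(n \right)} = - \frac{\left(-2\right) n}{9} = \frac{2 n}{9}$)
$g = 2 i \sqrt{3}$ ($g = \sqrt{-12} = 2 i \sqrt{3} \approx 3.4641 i$)
$E = 3$ ($E = -7 + 10 = 3$)
$V = \frac{164}{3}$ ($V = - 4 \frac{-15 + \frac{2}{9} \cdot 6}{8 - 7} = - 4 \frac{-15 + \frac{4}{3}}{1} = - 4 \left(\left(- \frac{41}{3}\right) 1\right) = \left(-4\right) \left(- \frac{41}{3}\right) = \frac{164}{3} \approx 54.667$)
$E \left(V + g\right) = 3 \left(\frac{164}{3} + 2 i \sqrt{3}\right) = 164 + 6 i \sqrt{3}$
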